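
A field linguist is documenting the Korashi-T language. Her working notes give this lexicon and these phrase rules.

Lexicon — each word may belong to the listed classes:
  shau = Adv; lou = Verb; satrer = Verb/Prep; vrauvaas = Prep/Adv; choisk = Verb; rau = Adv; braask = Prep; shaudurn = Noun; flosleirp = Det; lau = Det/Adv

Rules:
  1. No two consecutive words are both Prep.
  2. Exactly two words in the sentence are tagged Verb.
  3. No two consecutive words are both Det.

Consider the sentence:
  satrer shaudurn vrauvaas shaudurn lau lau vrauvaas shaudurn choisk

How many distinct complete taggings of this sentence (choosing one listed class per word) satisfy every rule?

12

Candidates per position — 1:satrer {Verb,Prep}; 2:shaudurn {Noun}; 3:vrauvaas {Prep,Adv}; 4:shaudurn {Noun}; 5:lau {Det,Adv}; 6:lau {Det,Adv}; 7:vrauvaas {Prep,Adv}; 8:shaudurn {Noun}; 9:choisk {Verb}.
There are 32 candidate sequences in total.
Checking each against the rules leaves 12 sequences.
Count = 12.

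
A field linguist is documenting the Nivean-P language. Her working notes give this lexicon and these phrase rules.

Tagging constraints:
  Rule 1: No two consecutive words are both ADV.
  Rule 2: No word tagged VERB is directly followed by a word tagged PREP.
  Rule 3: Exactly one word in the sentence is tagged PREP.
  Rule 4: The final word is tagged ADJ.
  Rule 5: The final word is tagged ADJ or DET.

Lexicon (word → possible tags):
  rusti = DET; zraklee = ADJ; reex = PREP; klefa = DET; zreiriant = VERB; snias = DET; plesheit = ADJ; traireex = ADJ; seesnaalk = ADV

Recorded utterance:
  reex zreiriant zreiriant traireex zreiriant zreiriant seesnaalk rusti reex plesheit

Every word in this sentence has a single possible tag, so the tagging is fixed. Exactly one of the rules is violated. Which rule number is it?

Fixed tagging: PREP VERB VERB ADJ VERB VERB ADV DET PREP ADJ.
Applying the rules: R1 ✓, R2 ✓, R3 ✗, R4 ✓, R5 ✓.
Only rule 3 fails.

3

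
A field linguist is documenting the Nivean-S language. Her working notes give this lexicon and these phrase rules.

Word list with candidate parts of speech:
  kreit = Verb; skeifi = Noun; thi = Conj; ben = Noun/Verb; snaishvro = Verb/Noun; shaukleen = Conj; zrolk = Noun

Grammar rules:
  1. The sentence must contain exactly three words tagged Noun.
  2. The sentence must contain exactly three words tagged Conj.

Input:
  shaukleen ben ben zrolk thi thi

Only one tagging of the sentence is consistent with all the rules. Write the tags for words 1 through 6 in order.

Candidates per position — 1:shaukleen {Conj}; 2:ben {Noun,Verb}; 3:ben {Noun,Verb}; 4:zrolk {Noun}; 5:thi {Conj}; 6:thi {Conj}.
At position 2, choosing Verb makes rule 1 impossible to satisfy; hence Noun.
At position 3, choosing Verb makes rule 1 impossible to satisfy; hence Noun.
The unique satisfying tagging is: Conj Noun Noun Noun Conj Conj.
Checking: rule 1 ✓; rule 2 ✓.

Conj Noun Noun Noun Conj Conj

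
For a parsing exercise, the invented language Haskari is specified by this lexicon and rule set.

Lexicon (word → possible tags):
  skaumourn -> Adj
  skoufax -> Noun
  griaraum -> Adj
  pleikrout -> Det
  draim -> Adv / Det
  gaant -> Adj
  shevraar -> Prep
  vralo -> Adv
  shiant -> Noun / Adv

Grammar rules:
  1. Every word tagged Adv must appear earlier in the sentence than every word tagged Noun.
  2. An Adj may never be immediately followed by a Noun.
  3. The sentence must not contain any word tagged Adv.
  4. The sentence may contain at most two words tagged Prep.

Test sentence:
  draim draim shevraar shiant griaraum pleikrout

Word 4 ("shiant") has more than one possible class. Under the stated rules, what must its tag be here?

Candidates per position — 1:draim {Adv,Det}; 2:draim {Adv,Det}; 3:shevraar {Prep}; 4:shiant {Noun,Adv}; 5:griaraum {Adj}; 6:pleikrout {Det}.
Position 1: tagging it Adv would leave rule 3 unsatisfiable, so it must be Det.
Position 2: tagging it Adv would leave rule 3 unsatisfiable, so it must be Det.
Position 4: tagging it Adv would leave rule 3 unsatisfiable, so it must be Noun.
The unique satisfying tagging is: Det Det Prep Noun Adj Det.
Rule-by-rule: rule 1 ok; rule 2 ok; rule 3 ok; rule 4 ok.

Noun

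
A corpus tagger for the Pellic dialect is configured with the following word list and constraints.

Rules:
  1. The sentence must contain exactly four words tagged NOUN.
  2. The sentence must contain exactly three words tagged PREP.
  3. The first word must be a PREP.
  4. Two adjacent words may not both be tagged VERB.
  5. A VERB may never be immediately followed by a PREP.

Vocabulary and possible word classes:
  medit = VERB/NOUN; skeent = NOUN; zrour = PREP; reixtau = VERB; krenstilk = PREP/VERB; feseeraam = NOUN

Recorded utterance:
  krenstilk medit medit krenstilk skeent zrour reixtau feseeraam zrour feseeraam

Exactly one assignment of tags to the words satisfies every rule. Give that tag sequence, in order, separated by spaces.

Candidates per position — 1:krenstilk {PREP,VERB}; 2:medit {VERB,NOUN}; 3:medit {VERB,NOUN}; 4:krenstilk {PREP,VERB}; 5:skeent {NOUN}; 6:zrour {PREP}; 7:reixtau {VERB}; 8:feseeraam {NOUN}; 9:zrour {PREP}; 10:feseeraam {NOUN}.
Position 1: VERB is ruled out by rule 3; that leaves PREP.
Position 4: PREP is ruled out by rule 2; that leaves VERB.
Position 3: VERB is ruled out by rule 4; that leaves NOUN.
Position 2: NOUN is ruled out by rule 1; that leaves VERB.
So the tagging must be: PREP VERB NOUN VERB NOUN PREP VERB NOUN PREP NOUN.
Verifying each rule — rule 1 ✓; rule 2 ✓; rule 3 ✓; rule 4 ✓; rule 5 ✓.

PREP VERB NOUN VERB NOUN PREP VERB NOUN PREP NOUN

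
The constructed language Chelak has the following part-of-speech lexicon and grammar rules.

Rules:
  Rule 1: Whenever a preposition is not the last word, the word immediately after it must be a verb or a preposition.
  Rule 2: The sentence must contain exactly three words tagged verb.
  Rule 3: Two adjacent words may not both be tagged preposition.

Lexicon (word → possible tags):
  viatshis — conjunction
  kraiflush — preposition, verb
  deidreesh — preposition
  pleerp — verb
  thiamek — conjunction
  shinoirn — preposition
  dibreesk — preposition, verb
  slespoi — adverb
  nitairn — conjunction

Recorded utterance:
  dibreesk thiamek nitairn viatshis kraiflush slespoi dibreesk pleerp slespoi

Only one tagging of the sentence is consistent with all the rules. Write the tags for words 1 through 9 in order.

verb conjunction conjunction conjunction verb adverb preposition verb adverb

Candidates per position — 1:dibreesk {preposition,verb}; 2:thiamek {conjunction}; 3:nitairn {conjunction}; 4:viatshis {conjunction}; 5:kraiflush {preposition,verb}; 6:slespoi {adverb}; 7:dibreesk {preposition,verb}; 8:pleerp {verb}; 9:slespoi {adverb}.
At position 1, choosing preposition makes rule 1 impossible to satisfy; hence verb.
At position 5, choosing preposition makes rule 1 impossible to satisfy; hence verb.
At position 7, choosing verb makes rule 2 impossible to satisfy; hence preposition.
The unique satisfying tagging is: verb conjunction conjunction conjunction verb adverb preposition verb adverb.
Checking: rule 1 ✓; rule 2 ✓; rule 3 ✓.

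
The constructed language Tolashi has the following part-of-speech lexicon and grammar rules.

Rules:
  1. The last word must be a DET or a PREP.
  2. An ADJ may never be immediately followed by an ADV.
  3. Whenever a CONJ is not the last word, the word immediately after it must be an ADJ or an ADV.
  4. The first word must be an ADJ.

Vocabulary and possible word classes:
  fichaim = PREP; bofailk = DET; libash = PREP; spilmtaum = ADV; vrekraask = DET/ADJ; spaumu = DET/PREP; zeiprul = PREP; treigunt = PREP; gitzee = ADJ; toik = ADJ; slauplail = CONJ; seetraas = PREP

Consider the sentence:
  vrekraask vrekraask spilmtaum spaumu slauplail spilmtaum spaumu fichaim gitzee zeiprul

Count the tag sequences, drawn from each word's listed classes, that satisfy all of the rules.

4

Candidates per position — 1:vrekraask {DET,ADJ}; 2:vrekraask {DET,ADJ}; 3:spilmtaum {ADV}; 4:spaumu {DET,PREP}; 5:slauplail {CONJ}; 6:spilmtaum {ADV}; 7:spaumu {DET,PREP}; 8:fichaim {PREP}; 9:gitzee {ADJ}; 10:zeiprul {PREP}.
There are 16 candidate sequences in total.
The sequences that satisfy every rule: ADJ DET ADV DET CONJ ADV DET PREP ADJ PREP; ADJ DET ADV DET CONJ ADV PREP PREP ADJ PREP; ADJ DET ADV PREP CONJ ADV DET PREP ADJ PREP; ADJ DET ADV PREP CONJ ADV PREP PREP ADJ PREP.
Count = 4.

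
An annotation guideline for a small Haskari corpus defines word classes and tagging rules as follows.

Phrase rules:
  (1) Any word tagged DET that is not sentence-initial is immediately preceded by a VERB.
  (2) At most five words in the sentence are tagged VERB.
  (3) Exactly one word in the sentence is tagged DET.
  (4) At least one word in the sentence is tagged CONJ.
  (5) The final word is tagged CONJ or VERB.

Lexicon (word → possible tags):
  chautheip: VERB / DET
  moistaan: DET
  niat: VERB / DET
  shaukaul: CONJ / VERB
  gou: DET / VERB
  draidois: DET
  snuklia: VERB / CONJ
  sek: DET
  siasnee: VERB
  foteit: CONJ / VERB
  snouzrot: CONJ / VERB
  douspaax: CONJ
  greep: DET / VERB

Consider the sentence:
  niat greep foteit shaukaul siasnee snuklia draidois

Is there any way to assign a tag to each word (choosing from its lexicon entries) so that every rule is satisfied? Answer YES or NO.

Candidates per position — 1:niat {VERB,DET}; 2:greep {DET,VERB}; 3:foteit {CONJ,VERB}; 4:shaukaul {CONJ,VERB}; 5:siasnee {VERB}; 6:snuklia {VERB,CONJ}; 7:draidois {DET}.
Rule 5 cannot be satisfied by any choice of tags from the lexicon.
So there is no consistent tagging.

NO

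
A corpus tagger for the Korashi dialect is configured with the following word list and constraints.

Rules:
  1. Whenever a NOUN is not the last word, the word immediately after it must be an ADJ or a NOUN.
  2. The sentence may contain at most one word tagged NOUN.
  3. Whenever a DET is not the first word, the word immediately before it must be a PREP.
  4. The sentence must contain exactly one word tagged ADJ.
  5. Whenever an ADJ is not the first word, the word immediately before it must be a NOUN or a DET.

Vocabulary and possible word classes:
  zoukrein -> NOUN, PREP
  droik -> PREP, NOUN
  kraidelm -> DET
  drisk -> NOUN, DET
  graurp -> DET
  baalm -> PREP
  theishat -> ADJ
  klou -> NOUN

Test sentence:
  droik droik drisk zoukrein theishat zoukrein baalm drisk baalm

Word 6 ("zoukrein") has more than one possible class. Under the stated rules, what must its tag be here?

PREP

Candidates per position — 1:droik {PREP,NOUN}; 2:droik {PREP,NOUN}; 3:drisk {NOUN,DET}; 4:zoukrein {NOUN,PREP}; 5:theishat {ADJ}; 6:zoukrein {NOUN,PREP}; 7:baalm {PREP}; 8:drisk {NOUN,DET}; 9:baalm {PREP}.
Position 4: PREP is ruled out by rule 5; that leaves NOUN.
Position 6: NOUN is ruled out by rule 1; that leaves PREP.
Position 8: NOUN is ruled out by rule 1; that leaves DET.
Position 1: NOUN is ruled out by rule 2; that leaves PREP.
Position 2: NOUN is ruled out by rule 2; that leaves PREP.
Position 3: NOUN is ruled out by rule 2; that leaves DET.
That leaves exactly one tagging: PREP PREP DET NOUN ADJ PREP PREP DET PREP.
Check: rule 1 holds; rule 2 holds; rule 3 holds; rule 4 holds; rule 5 holds.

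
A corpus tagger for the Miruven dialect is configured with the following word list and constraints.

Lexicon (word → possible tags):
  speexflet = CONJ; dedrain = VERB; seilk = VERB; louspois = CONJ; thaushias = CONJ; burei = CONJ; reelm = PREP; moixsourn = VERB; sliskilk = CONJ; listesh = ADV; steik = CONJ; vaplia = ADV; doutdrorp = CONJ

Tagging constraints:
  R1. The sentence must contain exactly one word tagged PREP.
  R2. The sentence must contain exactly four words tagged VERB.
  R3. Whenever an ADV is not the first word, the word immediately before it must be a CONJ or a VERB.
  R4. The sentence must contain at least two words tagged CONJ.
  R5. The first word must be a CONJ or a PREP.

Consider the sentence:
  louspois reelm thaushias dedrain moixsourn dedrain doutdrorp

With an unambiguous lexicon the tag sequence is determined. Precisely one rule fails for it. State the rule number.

2

Fixed tagging: CONJ PREP CONJ VERB VERB VERB CONJ.
Checking each rule: R1 pass, R2 fail, R3 pass, R4 pass, R5 pass.
Only rule 2 fails.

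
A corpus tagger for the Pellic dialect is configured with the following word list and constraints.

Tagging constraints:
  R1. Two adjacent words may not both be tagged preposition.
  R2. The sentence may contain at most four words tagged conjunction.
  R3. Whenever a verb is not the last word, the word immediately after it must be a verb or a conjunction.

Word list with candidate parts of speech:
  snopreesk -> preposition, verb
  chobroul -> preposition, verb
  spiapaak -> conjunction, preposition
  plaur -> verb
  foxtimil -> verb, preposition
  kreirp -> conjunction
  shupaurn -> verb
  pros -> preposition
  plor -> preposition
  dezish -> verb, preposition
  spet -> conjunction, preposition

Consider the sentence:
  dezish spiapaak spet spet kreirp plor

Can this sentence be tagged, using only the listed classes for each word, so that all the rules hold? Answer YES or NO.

YES

Candidates per position — 1:dezish {verb,preposition}; 2:spiapaak {conjunction,preposition}; 3:spet {conjunction,preposition}; 4:spet {conjunction,preposition}; 5:kreirp {conjunction}; 6:plor {preposition}.
One satisfying assignment: verb conjunction conjunction preposition conjunction preposition.
Checking: rule 1 ok; rule 2 ok; rule 3 ok.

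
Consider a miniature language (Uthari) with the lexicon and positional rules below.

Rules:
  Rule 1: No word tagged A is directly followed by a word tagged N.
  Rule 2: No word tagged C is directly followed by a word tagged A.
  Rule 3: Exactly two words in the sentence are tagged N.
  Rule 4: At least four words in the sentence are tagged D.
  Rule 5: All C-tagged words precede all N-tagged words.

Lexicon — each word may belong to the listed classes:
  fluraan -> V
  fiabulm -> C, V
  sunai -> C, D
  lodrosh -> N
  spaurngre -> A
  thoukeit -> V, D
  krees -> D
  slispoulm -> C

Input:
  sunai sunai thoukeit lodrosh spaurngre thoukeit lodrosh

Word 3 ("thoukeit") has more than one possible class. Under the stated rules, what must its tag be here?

Candidates per position — 1:sunai {C,D}; 2:sunai {C,D}; 3:thoukeit {V,D}; 4:lodrosh {N}; 5:spaurngre {A}; 6:thoukeit {V,D}; 7:lodrosh {N}.
If word 1 were C, no tagging could satisfy rule 4; so word 1 is D.
If word 2 were C, no tagging could satisfy rule 4; so word 2 is D.
If word 3 were V, no tagging could satisfy rule 4; so word 3 is D.
If word 6 were V, no tagging could satisfy rule 4; so word 6 is D.
That leaves exactly one tagging: D D D N A D N.
Check: rule 1 ok; rule 2 ok; rule 3 ok; rule 4 ok; rule 5 ok.

D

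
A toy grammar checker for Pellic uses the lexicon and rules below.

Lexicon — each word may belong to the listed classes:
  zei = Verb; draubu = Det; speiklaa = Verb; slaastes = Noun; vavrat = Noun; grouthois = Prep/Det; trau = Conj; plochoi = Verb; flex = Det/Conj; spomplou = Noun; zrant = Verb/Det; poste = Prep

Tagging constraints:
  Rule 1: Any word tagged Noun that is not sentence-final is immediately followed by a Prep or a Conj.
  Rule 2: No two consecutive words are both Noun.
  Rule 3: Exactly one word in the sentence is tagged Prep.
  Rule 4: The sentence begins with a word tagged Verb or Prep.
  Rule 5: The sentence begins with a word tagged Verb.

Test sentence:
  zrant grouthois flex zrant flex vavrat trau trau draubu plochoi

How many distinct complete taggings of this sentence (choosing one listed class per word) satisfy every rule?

8

Candidates per position — 1:zrant {Verb,Det}; 2:grouthois {Prep,Det}; 3:flex {Det,Conj}; 4:zrant {Verb,Det}; 5:flex {Det,Conj}; 6:vavrat {Noun}; 7:trau {Conj}; 8:trau {Conj}; 9:draubu {Det}; 10:plochoi {Verb}.
There are 32 candidate sequences in total.
Checking each against the rules leaves 8 sequences.
Count = 8.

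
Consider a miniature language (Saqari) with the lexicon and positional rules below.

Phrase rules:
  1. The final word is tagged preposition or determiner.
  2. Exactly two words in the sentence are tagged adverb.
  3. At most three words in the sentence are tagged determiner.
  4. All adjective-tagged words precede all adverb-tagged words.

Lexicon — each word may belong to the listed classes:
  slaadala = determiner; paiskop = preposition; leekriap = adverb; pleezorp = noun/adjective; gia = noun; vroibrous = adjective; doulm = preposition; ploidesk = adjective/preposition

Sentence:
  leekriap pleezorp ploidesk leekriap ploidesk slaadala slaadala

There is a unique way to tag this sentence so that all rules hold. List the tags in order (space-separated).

adverb noun preposition adverb preposition determiner determiner

Candidates per position — 1:leekriap {adverb}; 2:pleezorp {noun,adjective}; 3:ploidesk {adjective,preposition}; 4:leekriap {adverb}; 5:ploidesk {adjective,preposition}; 6:slaadala {determiner}; 7:slaadala {determiner}.
Position 2: tagging it adjective would leave rule 4 unsatisfiable, so it must be noun.
Position 3: tagging it adjective would leave rule 4 unsatisfiable, so it must be preposition.
Position 5: tagging it adjective would leave rule 4 unsatisfiable, so it must be preposition.
The only consistent sequence is: adverb noun preposition adverb preposition determiner determiner.
Checking: rule 1 satisfied; rule 2 satisfied; rule 3 satisfied; rule 4 satisfied.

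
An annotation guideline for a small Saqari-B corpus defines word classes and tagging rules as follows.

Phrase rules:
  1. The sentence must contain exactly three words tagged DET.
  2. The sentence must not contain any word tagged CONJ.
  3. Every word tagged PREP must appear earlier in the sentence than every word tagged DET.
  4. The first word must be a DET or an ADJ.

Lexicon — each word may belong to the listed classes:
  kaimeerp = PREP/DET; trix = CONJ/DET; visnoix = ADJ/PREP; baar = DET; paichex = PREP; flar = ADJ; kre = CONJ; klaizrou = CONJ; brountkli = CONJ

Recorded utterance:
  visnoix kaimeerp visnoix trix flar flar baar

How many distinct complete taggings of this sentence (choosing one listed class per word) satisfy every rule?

1

Candidates per position — 1:visnoix {ADJ,PREP}; 2:kaimeerp {PREP,DET}; 3:visnoix {ADJ,PREP}; 4:trix {CONJ,DET}; 5:flar {ADJ}; 6:flar {ADJ}; 7:baar {DET}.
There are 16 candidate sequences in total.
The sequences that satisfy every rule: ADJ DET ADJ DET ADJ ADJ DET.
Count = 1.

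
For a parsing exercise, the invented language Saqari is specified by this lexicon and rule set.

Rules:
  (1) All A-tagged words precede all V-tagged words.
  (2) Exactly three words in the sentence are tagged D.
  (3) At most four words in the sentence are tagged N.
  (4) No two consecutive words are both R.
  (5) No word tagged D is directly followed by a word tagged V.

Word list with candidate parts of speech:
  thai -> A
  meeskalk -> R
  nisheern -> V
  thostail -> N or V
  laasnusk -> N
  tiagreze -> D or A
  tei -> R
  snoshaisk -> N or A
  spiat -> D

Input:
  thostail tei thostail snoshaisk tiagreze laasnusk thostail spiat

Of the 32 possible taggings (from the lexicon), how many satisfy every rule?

Candidates per position — 1:thostail {N,V}; 2:tei {R}; 3:thostail {N,V}; 4:snoshaisk {N,A}; 5:tiagreze {D,A}; 6:laasnusk {N}; 7:thostail {N,V}; 8:spiat {D}.
There are 32 candidate sequences in total.
Rule 2 cannot be satisfied by any choice of tags from the lexicon.
So there is no consistent tagging.
Count = 0.

0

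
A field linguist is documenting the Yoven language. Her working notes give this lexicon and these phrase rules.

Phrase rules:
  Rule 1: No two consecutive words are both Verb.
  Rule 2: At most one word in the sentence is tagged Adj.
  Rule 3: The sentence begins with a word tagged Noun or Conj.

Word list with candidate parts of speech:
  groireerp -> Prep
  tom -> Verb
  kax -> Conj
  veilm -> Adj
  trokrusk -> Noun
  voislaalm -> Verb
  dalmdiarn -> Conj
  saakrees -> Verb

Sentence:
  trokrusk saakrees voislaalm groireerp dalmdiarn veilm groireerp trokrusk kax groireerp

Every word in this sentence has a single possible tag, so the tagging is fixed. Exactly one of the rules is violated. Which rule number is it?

Fixed tagging: Noun Verb Verb Prep Conj Adj Prep Noun Conj Prep.
Rule check: R1 fails, R2 ok, R3 ok.
Only rule 1 fails.

1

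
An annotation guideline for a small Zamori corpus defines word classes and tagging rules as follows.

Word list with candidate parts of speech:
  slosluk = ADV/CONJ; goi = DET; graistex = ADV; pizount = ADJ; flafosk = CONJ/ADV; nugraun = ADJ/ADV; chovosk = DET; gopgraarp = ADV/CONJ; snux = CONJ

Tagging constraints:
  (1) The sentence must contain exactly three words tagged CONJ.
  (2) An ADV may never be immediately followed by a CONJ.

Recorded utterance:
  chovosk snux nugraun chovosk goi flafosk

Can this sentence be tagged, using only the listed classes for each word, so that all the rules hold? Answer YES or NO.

NO

Candidates per position — 1:chovosk {DET}; 2:snux {CONJ}; 3:nugraun {ADJ,ADV}; 4:chovosk {DET}; 5:goi {DET}; 6:flafosk {CONJ,ADV}.
Rule 1 cannot be satisfied by any choice of tags from the lexicon.
So there is no consistent tagging.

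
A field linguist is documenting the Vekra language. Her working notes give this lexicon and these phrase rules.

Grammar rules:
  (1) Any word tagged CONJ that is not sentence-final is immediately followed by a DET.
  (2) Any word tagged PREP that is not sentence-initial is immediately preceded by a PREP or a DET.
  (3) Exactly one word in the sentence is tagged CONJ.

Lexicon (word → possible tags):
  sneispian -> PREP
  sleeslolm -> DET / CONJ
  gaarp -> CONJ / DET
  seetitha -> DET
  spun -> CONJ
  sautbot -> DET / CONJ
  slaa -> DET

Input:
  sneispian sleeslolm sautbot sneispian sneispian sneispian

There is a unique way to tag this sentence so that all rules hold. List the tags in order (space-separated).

PREP CONJ DET PREP PREP PREP

Candidates per position — 1:sneispian {PREP}; 2:sleeslolm {DET,CONJ}; 3:sautbot {DET,CONJ}; 4:sneispian {PREP}; 5:sneispian {PREP}; 6:sneispian {PREP}.
Position 3: tagging it CONJ would leave rule 1 unsatisfiable, so it must be DET.
Position 2: tagging it DET would leave rule 3 unsatisfiable, so it must be CONJ.
That leaves exactly one tagging: PREP CONJ DET PREP PREP PREP.
Check: rule 1 ok; rule 2 ok; rule 3 ok.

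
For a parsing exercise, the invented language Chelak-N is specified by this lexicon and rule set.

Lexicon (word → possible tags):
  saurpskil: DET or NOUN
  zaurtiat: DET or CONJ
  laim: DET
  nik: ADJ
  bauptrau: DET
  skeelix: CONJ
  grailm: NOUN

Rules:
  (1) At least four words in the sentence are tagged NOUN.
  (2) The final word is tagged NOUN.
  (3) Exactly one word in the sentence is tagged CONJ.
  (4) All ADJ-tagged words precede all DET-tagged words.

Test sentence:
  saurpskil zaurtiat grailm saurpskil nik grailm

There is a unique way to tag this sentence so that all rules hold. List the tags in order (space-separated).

Candidates per position — 1:saurpskil {DET,NOUN}; 2:zaurtiat {DET,CONJ}; 3:grailm {NOUN}; 4:saurpskil {DET,NOUN}; 5:nik {ADJ}; 6:grailm {NOUN}.
Position 1: DET is ruled out by rule 1; that leaves NOUN.
Position 2: DET is ruled out by rule 3; that leaves CONJ.
Position 4: DET is ruled out by rule 1; that leaves NOUN.
So the tagging must be: NOUN CONJ NOUN NOUN ADJ NOUN.
Rule-by-rule: rule 1 ✓; rule 2 ✓; rule 3 ✓; rule 4 ✓.

NOUN CONJ NOUN NOUN ADJ NOUN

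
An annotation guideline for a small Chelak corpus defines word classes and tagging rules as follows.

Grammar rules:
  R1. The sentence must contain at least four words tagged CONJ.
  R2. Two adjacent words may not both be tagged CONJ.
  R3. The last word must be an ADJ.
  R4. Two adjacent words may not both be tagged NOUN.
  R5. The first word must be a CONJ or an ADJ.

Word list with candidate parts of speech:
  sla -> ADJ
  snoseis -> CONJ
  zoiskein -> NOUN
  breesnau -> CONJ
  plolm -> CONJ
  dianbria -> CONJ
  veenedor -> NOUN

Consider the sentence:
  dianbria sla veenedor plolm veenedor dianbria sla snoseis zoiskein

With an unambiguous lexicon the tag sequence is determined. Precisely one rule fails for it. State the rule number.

Fixed tagging: CONJ ADJ NOUN CONJ NOUN CONJ ADJ CONJ NOUN.
Checking each rule: R1 holds, R2 holds, R3 violated, R4 holds, R5 holds.
Only rule 3 fails.

3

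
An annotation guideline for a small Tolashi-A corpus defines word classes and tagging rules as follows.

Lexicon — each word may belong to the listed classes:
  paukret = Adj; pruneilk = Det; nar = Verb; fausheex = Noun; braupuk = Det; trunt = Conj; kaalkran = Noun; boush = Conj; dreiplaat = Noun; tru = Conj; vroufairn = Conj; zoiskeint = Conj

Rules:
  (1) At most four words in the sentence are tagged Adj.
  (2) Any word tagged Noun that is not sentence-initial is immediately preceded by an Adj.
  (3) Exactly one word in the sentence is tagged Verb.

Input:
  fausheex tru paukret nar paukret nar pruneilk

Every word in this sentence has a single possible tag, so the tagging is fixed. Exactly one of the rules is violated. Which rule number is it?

Fixed tagging: Noun Conj Adj Verb Adj Verb Det.
Checking each rule: R1 ✓, R2 ✓, R3 ✗.
Only rule 3 fails.

3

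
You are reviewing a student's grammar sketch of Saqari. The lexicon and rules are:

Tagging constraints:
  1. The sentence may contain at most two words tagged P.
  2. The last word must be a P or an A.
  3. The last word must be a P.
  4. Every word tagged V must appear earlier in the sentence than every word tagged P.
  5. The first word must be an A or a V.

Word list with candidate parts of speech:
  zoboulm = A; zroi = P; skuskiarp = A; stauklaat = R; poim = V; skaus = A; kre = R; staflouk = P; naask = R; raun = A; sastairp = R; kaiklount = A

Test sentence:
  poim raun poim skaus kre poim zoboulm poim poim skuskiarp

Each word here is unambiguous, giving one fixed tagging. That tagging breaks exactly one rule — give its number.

3

Fixed tagging: V A V A R V A V V A.
Applying the rules: R1 pass, R2 pass, R3 fail, R4 pass, R5 pass.
Only rule 3 fails.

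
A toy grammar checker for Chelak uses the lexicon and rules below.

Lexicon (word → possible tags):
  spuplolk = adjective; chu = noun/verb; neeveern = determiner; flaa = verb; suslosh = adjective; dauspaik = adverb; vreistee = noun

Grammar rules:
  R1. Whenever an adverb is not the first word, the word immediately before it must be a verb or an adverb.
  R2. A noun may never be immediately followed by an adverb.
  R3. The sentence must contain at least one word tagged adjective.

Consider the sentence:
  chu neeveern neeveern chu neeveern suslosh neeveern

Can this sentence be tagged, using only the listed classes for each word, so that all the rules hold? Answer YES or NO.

YES

Candidates per position — 1:chu {noun,verb}; 2:neeveern {determiner}; 3:neeveern {determiner}; 4:chu {noun,verb}; 5:neeveern {determiner}; 6:suslosh {adjective}; 7:neeveern {determiner}.
One satisfying assignment: noun determiner determiner noun determiner adjective determiner.
Rule-by-rule: rule 1 holds; rule 2 holds; rule 3 holds.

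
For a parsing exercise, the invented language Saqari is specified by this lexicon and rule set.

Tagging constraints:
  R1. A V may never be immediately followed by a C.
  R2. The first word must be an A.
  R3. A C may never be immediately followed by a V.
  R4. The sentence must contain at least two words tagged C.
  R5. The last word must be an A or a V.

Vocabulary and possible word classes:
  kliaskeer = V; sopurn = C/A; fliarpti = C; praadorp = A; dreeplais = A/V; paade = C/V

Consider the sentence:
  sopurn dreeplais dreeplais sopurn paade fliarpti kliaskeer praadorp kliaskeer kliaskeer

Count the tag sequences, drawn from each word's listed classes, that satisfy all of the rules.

0

Candidates per position — 1:sopurn {C,A}; 2:dreeplais {A,V}; 3:dreeplais {A,V}; 4:sopurn {C,A}; 5:paade {C,V}; 6:fliarpti {C}; 7:kliaskeer {V}; 8:praadorp {A}; 9:kliaskeer {V}; 10:kliaskeer {V}.
There are 32 candidate sequences in total.
Rule 3 cannot be satisfied by any choice of tags from the lexicon.
So there is no consistent tagging.
Count = 0.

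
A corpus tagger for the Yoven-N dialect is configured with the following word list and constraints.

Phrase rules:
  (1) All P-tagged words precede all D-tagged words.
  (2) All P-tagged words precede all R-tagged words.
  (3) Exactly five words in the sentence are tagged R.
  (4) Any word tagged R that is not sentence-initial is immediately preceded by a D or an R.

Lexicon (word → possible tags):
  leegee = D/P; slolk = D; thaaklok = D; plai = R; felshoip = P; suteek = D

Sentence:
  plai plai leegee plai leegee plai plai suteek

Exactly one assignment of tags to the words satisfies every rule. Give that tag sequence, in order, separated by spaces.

R R D R D R R D

Candidates per position — 1:plai {R}; 2:plai {R}; 3:leegee {D,P}; 4:plai {R}; 5:leegee {D,P}; 6:plai {R}; 7:plai {R}; 8:suteek {D}.
At position 3, choosing P makes rule 2 impossible to satisfy; hence D.
At position 5, choosing P makes rule 1 impossible to satisfy; hence D.
The only consistent sequence is: R R D R D R R D.
Verifying each rule — rule 1 ✓; rule 2 ✓; rule 3 ✓; rule 4 ✓.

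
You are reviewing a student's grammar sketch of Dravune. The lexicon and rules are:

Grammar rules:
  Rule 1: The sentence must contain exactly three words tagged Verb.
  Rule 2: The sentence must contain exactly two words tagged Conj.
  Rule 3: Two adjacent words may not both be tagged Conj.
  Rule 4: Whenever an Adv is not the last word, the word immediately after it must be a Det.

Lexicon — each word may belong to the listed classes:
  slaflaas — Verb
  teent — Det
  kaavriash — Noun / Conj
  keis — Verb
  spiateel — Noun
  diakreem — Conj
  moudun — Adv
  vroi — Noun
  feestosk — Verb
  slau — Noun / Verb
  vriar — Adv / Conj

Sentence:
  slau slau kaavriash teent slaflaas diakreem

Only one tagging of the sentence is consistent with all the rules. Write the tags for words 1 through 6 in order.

Candidates per position — 1:slau {Noun,Verb}; 2:slau {Noun,Verb}; 3:kaavriash {Noun,Conj}; 4:teent {Det}; 5:slaflaas {Verb}; 6:diakreem {Conj}.
Position 1: Noun is ruled out by rule 1; that leaves Verb.
Position 2: Noun is ruled out by rule 1; that leaves Verb.
Position 3: Noun is ruled out by rule 2; that leaves Conj.
That leaves exactly one tagging: Verb Verb Conj Det Verb Conj.
Check: rule 1 ok; rule 2 ok; rule 3 ok; rule 4 ok.

Verb Verb Conj Det Verb Conj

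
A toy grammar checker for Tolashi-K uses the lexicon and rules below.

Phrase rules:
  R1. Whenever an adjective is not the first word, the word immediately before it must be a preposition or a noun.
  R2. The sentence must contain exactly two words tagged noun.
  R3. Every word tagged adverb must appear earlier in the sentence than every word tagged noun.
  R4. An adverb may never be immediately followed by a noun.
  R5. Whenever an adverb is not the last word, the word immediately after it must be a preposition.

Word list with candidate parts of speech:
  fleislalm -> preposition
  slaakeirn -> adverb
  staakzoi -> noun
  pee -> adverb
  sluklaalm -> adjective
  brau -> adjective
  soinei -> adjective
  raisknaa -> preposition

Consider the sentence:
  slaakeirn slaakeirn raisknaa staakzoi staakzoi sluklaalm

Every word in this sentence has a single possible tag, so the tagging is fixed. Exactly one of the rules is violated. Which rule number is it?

5

Fixed tagging: adverb adverb preposition noun noun adjective.
Checking each rule: R1 pass, R2 pass, R3 pass, R4 pass, R5 fail.
Only rule 5 fails.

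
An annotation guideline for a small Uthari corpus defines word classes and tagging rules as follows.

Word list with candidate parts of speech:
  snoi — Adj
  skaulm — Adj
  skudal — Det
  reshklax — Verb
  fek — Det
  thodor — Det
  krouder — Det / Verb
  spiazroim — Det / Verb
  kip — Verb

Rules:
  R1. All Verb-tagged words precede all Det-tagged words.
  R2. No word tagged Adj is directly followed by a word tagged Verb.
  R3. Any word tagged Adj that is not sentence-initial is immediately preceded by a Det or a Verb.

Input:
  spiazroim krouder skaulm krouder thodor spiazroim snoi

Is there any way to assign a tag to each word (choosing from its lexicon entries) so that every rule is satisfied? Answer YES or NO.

Candidates per position — 1:spiazroim {Det,Verb}; 2:krouder {Det,Verb}; 3:skaulm {Adj}; 4:krouder {Det,Verb}; 5:thodor {Det}; 6:spiazroim {Det,Verb}; 7:snoi {Adj}.
One satisfying assignment: Det Det Adj Det Det Det Adj.
Check: rule 1 ok; rule 2 ok; rule 3 ok.

YES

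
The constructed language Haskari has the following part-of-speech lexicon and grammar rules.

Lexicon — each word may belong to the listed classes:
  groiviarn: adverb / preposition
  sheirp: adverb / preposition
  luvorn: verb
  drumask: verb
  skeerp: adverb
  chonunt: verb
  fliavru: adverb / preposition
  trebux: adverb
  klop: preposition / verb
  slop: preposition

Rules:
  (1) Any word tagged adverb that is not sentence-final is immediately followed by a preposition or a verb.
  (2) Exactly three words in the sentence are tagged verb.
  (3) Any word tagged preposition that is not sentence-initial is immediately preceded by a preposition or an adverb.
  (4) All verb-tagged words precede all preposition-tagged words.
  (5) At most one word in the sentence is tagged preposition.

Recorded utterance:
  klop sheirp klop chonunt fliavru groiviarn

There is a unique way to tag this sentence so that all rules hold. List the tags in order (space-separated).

Candidates per position — 1:klop {preposition,verb}; 2:sheirp {adverb,preposition}; 3:klop {preposition,verb}; 4:chonunt {verb}; 5:fliavru {adverb,preposition}; 6:groiviarn {adverb,preposition}.
At position 1, choosing preposition makes rule 2 impossible to satisfy; hence verb.
At position 2, choosing preposition makes rule 3 impossible to satisfy; hence adverb.
At position 3, choosing preposition makes rule 2 impossible to satisfy; hence verb.
At position 5, choosing preposition makes rule 3 impossible to satisfy; hence adverb.
At position 6, choosing adverb makes rule 1 impossible to satisfy; hence preposition.
The only consistent sequence is: verb adverb verb verb adverb preposition.
Rule-by-rule: rule 1 ok; rule 2 ok; rule 3 ok; rule 4 ok; rule 5 ok.

verb adverb verb verb adverb preposition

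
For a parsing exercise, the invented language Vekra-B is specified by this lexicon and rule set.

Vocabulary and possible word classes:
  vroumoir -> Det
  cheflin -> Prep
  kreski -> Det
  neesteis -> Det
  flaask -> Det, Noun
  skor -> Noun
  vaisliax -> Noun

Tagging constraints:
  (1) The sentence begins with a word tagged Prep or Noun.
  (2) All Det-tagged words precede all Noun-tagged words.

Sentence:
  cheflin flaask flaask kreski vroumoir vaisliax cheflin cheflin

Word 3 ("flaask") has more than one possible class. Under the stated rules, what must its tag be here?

Candidates per position — 1:cheflin {Prep}; 2:flaask {Det,Noun}; 3:flaask {Det,Noun}; 4:kreski {Det}; 5:vroumoir {Det}; 6:vaisliax {Noun}; 7:cheflin {Prep}; 8:cheflin {Prep}.
Position 2: tagging it Noun would leave rule 2 unsatisfiable, so it must be Det.
Position 3: tagging it Noun would leave rule 2 unsatisfiable, so it must be Det.
The unique satisfying tagging is: Prep Det Det Det Det Noun Prep Prep.
Check: rule 1 satisfied; rule 2 satisfied.

Det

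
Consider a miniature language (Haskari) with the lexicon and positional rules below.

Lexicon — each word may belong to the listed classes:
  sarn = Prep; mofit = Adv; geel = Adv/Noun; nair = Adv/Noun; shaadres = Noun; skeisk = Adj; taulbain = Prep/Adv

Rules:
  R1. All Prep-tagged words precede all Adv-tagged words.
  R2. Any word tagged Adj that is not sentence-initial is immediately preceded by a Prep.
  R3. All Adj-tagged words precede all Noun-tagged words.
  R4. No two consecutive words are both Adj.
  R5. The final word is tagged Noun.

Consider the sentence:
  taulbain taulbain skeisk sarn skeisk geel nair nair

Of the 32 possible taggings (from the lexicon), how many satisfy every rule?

Candidates per position — 1:taulbain {Prep,Adv}; 2:taulbain {Prep,Adv}; 3:skeisk {Adj}; 4:sarn {Prep}; 5:skeisk {Adj}; 6:geel {Adv,Noun}; 7:nair {Adv,Noun}; 8:nair {Adv,Noun}.
There are 32 candidate sequences in total.
The sequences that satisfy every rule: Prep Prep Adj Prep Adj Adv Adv Noun; Prep Prep Adj Prep Adj Adv Noun Noun; Prep Prep Adj Prep Adj Noun Adv Noun; Prep Prep Adj Prep Adj Noun Noun Noun.
Count = 4.

4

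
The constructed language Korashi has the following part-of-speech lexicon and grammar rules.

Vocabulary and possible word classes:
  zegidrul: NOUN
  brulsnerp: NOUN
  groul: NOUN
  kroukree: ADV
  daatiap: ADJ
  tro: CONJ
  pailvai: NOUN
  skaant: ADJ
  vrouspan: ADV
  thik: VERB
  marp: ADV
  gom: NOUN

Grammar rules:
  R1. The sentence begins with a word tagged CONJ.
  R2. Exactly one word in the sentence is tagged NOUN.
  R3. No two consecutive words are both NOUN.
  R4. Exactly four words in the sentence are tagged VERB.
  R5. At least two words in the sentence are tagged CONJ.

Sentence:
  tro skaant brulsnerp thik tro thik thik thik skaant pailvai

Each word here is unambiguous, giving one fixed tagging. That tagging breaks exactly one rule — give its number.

2

Fixed tagging: CONJ ADJ NOUN VERB CONJ VERB VERB VERB ADJ NOUN.
Checking each rule: R1 pass, R2 fail, R3 pass, R4 pass, R5 pass.
Only rule 2 fails.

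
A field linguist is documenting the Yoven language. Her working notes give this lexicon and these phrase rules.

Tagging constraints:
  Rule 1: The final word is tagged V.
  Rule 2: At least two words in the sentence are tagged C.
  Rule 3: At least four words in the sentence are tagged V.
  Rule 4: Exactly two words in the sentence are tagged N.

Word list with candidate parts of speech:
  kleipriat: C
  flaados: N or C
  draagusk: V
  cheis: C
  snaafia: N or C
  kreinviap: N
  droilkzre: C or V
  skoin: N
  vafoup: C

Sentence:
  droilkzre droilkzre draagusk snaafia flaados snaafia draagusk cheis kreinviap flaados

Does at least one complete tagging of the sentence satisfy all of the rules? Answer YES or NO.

Candidates per position — 1:droilkzre {C,V}; 2:droilkzre {C,V}; 3:draagusk {V}; 4:snaafia {N,C}; 5:flaados {N,C}; 6:snaafia {N,C}; 7:draagusk {V}; 8:cheis {C}; 9:kreinviap {N}; 10:flaados {N,C}.
Rule 1 cannot be satisfied by any choice of tags from the lexicon.
So there is no consistent tagging.

NO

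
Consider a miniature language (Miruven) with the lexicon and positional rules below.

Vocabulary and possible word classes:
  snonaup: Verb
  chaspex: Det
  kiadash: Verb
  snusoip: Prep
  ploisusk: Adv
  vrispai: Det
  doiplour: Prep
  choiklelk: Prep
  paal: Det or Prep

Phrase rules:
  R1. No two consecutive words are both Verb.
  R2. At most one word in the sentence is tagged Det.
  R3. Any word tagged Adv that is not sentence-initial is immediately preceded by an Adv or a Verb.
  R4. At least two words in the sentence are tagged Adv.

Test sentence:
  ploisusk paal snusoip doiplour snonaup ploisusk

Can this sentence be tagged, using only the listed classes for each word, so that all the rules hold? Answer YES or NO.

YES

Candidates per position — 1:ploisusk {Adv}; 2:paal {Det,Prep}; 3:snusoip {Prep}; 4:doiplour {Prep}; 5:snonaup {Verb}; 6:ploisusk {Adv}.
One satisfying assignment: Adv Det Prep Prep Verb Adv.
Check: rule 1 satisfied; rule 2 satisfied; rule 3 satisfied; rule 4 satisfied.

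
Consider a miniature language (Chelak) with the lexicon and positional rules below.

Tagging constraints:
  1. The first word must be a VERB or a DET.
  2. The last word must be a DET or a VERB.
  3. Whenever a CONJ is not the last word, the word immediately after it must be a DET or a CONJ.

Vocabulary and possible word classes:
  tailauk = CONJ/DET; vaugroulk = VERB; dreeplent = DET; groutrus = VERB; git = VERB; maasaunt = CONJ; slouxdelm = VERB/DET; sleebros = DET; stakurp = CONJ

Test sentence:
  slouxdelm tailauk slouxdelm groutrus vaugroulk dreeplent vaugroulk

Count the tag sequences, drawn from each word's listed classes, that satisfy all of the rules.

Candidates per position — 1:slouxdelm {VERB,DET}; 2:tailauk {CONJ,DET}; 3:slouxdelm {VERB,DET}; 4:groutrus {VERB}; 5:vaugroulk {VERB}; 6:dreeplent {DET}; 7:vaugroulk {VERB}.
There are 8 candidate sequences in total.
Checking each against the rules leaves 6 sequences.
Count = 6.

6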